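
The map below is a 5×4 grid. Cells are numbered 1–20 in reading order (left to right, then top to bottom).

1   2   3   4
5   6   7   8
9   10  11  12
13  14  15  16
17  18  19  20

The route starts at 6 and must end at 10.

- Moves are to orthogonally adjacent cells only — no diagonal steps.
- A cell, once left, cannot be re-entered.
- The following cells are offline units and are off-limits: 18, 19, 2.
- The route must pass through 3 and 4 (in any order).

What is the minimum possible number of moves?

7

Any route passes through 3 and 4 in some order between 6 and 10. Summing Manhattan distances along each leg and taking the cheapest ordering (6 → 4 → 3 → 10) gives a lower bound of 3 + 1 + 3 = 7 moves.
A route of 7 moves achieves this: 6 → 7 → 3 → 4 → 8 → 12 → 11 → 10.
Since 7 matches the lower bound, it is optimal.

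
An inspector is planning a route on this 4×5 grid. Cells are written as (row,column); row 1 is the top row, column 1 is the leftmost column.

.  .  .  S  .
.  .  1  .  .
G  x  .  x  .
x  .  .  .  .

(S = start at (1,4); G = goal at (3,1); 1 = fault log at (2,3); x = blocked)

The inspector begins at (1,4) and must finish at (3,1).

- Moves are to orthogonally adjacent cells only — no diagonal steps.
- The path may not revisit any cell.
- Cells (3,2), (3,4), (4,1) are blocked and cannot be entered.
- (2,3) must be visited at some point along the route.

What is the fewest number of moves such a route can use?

5

Any route passes through (2,3) somewhere between (1,4) and (3,1). Summing Manhattan distances along the two legs ((1,4) → (2,3) → (3,1)) gives a lower bound of 2 + 3 = 5 moves.
A route of 5 moves achieves this: (1,4) → (2,4) → (2,3) → (2,2) → (2,1) → (3,1).
Since 5 matches the lower bound, it is optimal.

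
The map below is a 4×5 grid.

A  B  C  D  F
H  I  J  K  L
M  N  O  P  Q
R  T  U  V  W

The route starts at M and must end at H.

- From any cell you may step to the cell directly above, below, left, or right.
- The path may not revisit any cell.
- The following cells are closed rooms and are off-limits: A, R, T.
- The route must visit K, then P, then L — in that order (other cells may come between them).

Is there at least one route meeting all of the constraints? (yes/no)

One route that works: M → N → O → J → K → P → Q → L → F → D → C → B → I → H.

yes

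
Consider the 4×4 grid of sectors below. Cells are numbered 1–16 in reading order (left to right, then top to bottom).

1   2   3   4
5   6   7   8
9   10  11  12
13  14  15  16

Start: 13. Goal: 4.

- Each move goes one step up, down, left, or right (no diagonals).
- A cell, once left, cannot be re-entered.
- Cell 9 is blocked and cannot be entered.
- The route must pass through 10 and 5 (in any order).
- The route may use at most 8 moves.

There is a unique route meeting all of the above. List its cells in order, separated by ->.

13 -> 14 -> 10 -> 6 -> 5 -> 1 -> 2 -> 3 -> 4

Any route must reach 10 and 5 and still end at 4 within 8 moves, so the order of the required stops is forced.
Route from 13: right 1 to 14, up 2 to 6, left 1 to 5, up 1 to 1, right 3 to 4 — 8 moves in all.
Check: all required cells visited; 8 ≤ 8 moves.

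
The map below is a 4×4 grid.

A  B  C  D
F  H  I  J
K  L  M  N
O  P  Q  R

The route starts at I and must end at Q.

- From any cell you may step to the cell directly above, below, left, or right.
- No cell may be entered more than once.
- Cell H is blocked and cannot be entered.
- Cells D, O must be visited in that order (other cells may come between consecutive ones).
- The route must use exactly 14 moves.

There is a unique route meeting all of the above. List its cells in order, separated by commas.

The waypoints must appear in the order D, O, with no cell reused.
Route from I: right to J, up to D, 3× left (reaching A), 3× down (reaching O), right to P, up to L, 2× right (reaching N), down to R, left to Q — 14 moves in all.
Check: order respected (D at step 2, O at step 8); 14 moves as required.

I, J, D, C, B, A, F, K, O, P, L, M, N, R, Q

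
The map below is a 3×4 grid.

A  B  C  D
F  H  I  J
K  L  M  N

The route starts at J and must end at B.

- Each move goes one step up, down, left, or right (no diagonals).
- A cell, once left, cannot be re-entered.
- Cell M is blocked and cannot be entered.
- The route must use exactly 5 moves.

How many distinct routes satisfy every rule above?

Need simple routes of exactly 5 moves from J to B (Manhattan distance 3, so 1 moves are spent on a detour and 1 undoing it).
Enumerating: J D C I H B | J I H F A B.
That gives 2 routes.

2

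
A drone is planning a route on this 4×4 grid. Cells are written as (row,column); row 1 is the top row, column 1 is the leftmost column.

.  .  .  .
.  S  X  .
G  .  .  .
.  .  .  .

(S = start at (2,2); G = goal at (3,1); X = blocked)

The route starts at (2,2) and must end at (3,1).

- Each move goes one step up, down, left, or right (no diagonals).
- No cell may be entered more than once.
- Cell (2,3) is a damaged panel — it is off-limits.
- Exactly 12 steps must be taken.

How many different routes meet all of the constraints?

10

Need simple routes of exactly 12 moves from (2,2) to (3,1) (Manhattan distance 2, so 5 moves are spent on a detour and 5 undoing it).
Branch systematically from the start, pruning whenever the remaining move budget drops below the Manhattan distance to (3,1) or differs from it in parity. Grouping the completions by first move — via (1,2): 1; via (3,2): 3; via (2,1): 6 — and summing: 1 + 3 + 6 = 10.
That gives 10 routes.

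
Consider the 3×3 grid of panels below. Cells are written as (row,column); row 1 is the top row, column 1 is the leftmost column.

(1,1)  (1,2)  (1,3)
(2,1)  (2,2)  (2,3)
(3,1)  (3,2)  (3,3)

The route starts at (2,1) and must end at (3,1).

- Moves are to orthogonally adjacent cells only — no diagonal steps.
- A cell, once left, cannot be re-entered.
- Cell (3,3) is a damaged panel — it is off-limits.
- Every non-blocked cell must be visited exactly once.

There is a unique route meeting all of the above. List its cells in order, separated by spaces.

Need to visit all 8 open cells exactly once, starting at (2,1) and ending at (3,1).
Cell (3,2) has only two open neighbours ((2,2) and (3,1)), so the path must pass straight through it: one of those is the cell it's entered from and the other is where it exits.
Route from (2,1): up to (1,1), 2× right (reaching (1,3)), down to (2,3), left to (2,2), down to (3,2), left to (3,1) — 7 moves in all.
Check: all 8 open cells covered.

(2,1) (1,1) (1,2) (1,3) (2,3) (2,2) (3,2) (3,1)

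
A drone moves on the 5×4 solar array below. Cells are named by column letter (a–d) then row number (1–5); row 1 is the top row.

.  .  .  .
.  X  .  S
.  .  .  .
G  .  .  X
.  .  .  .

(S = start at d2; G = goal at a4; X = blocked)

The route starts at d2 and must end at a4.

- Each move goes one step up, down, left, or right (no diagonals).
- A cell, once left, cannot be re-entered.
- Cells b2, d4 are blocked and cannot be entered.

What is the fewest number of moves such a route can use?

5

The Manhattan distance from d2 to a4 is |2−4| + |4−1| = 5, so at least 5 moves are needed.
A route of 5 moves achieves this: d2 → d3 → c3 → c4 → b4 → a4.
Since 5 matches the lower bound, it is optimal.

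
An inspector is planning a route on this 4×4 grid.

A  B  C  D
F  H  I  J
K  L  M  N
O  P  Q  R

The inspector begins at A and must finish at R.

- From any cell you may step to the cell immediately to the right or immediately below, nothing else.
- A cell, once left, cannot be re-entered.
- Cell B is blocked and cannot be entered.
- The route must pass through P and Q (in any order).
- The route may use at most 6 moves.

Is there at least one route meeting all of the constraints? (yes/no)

yes

One route that works: A → F → K → O → P → Q → R.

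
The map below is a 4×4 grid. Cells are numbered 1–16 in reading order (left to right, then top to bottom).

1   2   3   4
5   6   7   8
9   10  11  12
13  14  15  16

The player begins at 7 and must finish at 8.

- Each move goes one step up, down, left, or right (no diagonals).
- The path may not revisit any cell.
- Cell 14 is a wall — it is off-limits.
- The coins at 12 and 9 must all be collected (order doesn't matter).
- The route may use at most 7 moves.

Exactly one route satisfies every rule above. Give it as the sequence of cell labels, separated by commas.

The 7-move cap with required stops at 12, 9 leaves no slack for detours.
Route from 7: left 2 to 5, down 1 to 9, right 3 to 12, up 1 to 8 — 7 moves in all.
Check: all required cells visited; 7 ≤ 7 moves.

7, 6, 5, 9, 10, 11, 12, 8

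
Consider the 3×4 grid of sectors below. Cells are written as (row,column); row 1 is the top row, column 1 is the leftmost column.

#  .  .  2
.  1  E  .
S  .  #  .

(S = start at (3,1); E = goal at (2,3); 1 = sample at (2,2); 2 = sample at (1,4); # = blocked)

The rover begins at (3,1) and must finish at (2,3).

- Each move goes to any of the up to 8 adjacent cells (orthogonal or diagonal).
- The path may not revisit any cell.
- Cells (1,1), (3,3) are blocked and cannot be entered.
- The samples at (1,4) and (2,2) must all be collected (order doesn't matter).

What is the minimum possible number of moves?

4

Any route passes through (1,4) and (2,2) in some order between (3,1) and (2,3). Summing Chebyshev distances along each leg and taking the cheapest ordering ((3,1) → (2,2) → (1,4) → (2,3)) gives a lower bound of 1 + 2 + 1 = 4 moves.
A route of 4 moves achieves this: (3,1) → (2,2) → (1,3) → (1,4) → (2,3).
Since 4 matches the lower bound, it is optimal.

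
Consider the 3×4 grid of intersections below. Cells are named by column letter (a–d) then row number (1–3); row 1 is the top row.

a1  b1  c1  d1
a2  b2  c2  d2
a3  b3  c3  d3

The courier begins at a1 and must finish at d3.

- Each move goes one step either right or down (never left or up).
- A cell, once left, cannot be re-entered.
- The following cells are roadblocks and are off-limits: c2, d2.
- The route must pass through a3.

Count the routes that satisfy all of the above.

1

A right/down-only route from a1 to d3 makes exactly 2 down-moves and 3 right-moves in some order.
With no other constraints that would be C(5,2) = 10 routes.
Split at a3 and multiply the segment counts (each segment already excludes blocked cells): a1→a3: 1; a3→d3: 1; product = 1.
That gives 1 route.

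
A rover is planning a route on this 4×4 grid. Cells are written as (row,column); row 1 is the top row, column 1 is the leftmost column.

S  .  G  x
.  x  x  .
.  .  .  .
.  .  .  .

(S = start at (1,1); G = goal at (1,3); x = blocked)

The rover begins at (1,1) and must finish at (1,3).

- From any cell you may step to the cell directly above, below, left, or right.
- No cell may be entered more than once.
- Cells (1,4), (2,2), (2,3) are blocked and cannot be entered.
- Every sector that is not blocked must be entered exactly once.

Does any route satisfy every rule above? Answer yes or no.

no

Cell (2,4) has only one open neighbour but is neither the start nor the goal, so a Hamiltonian route would have to both enter and leave it through the same neighbour — impossible without revisiting.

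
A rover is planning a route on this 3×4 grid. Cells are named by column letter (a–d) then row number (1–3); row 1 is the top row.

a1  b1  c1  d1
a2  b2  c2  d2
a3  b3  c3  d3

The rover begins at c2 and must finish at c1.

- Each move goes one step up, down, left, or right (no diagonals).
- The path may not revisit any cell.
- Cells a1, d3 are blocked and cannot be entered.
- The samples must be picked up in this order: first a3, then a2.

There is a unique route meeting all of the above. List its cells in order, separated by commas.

c2, c3, b3, a3, a2, b2, b1, c1

The waypoints must appear in the order a3, a2, with no cell reused.
Route from c2: down 1 to c3, left 2 to a3, up 1 to a2, right 1 to b2, up 1 to b1, right 1 to c1 — 7 moves in all.
Check: order respected (a3 at step 3, a2 at step 4).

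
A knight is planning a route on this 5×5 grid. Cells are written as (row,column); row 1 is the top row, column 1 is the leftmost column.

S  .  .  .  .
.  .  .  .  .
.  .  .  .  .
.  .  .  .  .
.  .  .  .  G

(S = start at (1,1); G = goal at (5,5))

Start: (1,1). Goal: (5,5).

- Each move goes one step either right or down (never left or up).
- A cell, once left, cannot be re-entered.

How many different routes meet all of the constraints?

A right/down-only route from (1,1) to (5,5) makes exactly 4 down-moves and 4 right-moves in some order.
With no other constraints that would be C(8,4) = 70 routes.
That gives 70 routes.

70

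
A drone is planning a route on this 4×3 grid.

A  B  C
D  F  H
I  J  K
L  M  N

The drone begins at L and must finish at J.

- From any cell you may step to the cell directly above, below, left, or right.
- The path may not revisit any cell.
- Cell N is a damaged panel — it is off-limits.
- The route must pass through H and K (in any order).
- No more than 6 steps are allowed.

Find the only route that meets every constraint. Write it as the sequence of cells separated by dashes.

The 6-move cap with required stops at H, K leaves no slack for detours.
Route from L: up 2 to D, right 2 to H, down 1 to K, left 1 to J — 6 moves in all.
Check: all required cells visited; 6 ≤ 6 moves.

L - I - D - F - H - K - J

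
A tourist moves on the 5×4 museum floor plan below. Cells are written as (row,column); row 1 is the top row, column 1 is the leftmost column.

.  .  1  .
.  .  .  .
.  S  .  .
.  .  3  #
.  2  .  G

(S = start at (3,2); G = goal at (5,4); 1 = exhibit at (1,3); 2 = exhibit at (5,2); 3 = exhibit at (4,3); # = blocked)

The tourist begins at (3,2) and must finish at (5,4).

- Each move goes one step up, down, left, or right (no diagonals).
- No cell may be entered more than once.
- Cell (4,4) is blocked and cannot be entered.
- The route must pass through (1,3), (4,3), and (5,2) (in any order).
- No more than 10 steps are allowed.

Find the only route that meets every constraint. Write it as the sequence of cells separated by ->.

(3,2) -> (2,2) -> (1,2) -> (1,3) -> (2,3) -> (3,3) -> (4,3) -> (4,2) -> (5,2) -> (5,3) -> (5,4)

Any route must reach (1,3), (4,3), and (5,2) and still end at (5,4) within 10 moves, so the order of the required stops is forced.
Route from (3,2): up 2 to (1,2), right 1 to (1,3), down 3 to (4,3), left 1 to (4,2), down 1 to (5,2), right 2 to (5,4) — 10 moves in all.
Check: all required cells visited; 10 ≤ 10 moves.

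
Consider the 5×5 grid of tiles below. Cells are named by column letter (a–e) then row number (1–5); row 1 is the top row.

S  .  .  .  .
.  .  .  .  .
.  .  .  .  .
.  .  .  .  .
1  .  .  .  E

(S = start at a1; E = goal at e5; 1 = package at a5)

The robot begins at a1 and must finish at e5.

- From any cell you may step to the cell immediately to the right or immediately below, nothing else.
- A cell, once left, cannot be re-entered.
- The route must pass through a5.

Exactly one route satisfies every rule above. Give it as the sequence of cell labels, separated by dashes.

a1 - a2 - a3 - a4 - a5 - b5 - c5 - d5 - e5

Moves only go right or down, so the column and row indices never decrease.
Route from a1: down 4 to a5, right 4 to e5 — 8 moves in all.
Check: all required cells visited.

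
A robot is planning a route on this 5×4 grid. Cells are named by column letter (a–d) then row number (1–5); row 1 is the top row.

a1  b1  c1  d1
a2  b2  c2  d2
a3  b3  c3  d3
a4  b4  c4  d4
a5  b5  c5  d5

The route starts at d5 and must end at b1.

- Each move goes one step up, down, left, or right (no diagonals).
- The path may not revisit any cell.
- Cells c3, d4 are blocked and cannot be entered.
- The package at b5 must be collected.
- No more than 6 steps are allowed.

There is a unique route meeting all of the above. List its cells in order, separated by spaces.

d5 c5 b5 b4 b3 b2 b1

The 6-move cap with required stops at b5 leaves no slack for detours.
Route from d5: left 2 to b5, up 4 to b1 — 6 moves in all.
Check: all required cells visited; 6 ≤ 6 moves.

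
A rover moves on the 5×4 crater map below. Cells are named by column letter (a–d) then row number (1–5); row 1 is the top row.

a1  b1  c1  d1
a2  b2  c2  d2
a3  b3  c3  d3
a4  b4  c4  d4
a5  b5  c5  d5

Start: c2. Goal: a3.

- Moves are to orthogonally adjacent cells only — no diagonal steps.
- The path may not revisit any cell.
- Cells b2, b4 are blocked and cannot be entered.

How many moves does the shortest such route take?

3

The Manhattan distance from c2 to a3 is |2−3| + |3−1| = 3, so at least 3 moves are needed.
A route of 3 moves achieves this: c2 → c3 → b3 → a3.
Since 3 matches the lower bound, it is optimal.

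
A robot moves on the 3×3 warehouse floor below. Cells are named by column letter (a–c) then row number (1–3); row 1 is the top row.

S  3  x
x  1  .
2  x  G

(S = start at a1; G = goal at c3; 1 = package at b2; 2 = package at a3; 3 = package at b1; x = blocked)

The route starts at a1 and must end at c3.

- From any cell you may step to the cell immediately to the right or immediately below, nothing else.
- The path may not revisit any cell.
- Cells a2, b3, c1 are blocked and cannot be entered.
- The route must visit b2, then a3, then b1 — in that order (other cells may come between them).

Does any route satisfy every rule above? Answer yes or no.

a3 lies to the left of b2, so going from b2 to a3 would need a leftward move — but moves only go right/down, so b2 cannot be visited before a3.

no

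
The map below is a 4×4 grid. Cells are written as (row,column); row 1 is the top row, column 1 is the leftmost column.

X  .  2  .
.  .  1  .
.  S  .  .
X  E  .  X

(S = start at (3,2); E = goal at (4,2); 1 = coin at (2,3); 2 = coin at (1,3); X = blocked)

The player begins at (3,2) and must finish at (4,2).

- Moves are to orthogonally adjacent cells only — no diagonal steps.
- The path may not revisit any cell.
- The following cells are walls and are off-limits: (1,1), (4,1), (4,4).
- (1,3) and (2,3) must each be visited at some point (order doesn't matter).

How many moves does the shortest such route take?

7

Any route passes through (1,3) and (2,3) in some order between (3,2) and (4,2). Summing Manhattan distances along each leg and taking the cheapest ordering ((3,2) → (2,3) → (1,3) → (4,2)) gives a lower bound of 2 + 1 + 4 = 7 moves.
A route of 7 moves achieves this: (3,2) → (2,2) → (1,2) → (1,3) → (2,3) → (3,3) → (4,3) → (4,2).
Since 7 matches the lower bound, it is optimal.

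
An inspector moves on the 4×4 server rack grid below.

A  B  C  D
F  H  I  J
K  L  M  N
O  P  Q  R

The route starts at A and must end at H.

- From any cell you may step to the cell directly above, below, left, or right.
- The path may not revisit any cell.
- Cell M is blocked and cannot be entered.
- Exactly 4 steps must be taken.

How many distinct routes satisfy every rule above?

2

Need simple routes of exactly 4 moves from A to H (Manhattan distance 2, so 1 moves are spent on a detour and 1 undoing it).
Enumerating: A F K L H | A B C I H.
That gives 2 routes.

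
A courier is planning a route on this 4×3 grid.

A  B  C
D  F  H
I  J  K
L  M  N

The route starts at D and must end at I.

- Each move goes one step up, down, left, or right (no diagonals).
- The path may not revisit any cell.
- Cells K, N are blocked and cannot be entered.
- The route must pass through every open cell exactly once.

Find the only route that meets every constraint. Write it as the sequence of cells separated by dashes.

Need to visit all 10 open cells exactly once, starting at D and ending at I.
Route from D: up 1 to A, right 2 to C, down 1 to H, left 1 to F, down 2 to M, left 1 to L, up 1 to I — 9 moves in all.
Check: all 10 open cells covered.

D - A - B - C - H - F - J - M - L - I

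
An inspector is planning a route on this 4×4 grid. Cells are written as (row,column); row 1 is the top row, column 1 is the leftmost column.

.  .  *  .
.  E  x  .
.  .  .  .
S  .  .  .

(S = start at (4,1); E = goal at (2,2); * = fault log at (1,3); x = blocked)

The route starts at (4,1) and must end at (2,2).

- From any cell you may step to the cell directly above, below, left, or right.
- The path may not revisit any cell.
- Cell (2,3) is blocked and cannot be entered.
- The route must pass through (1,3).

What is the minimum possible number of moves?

9

Any route passes through (1,3) somewhere between (4,1) and (2,2). Summing Manhattan distances along the two legs ((4,1) → (1,3) → (2,2)) gives a lower bound of 5 + 2 = 7 moves.
The shortest route satisfying every rule uses 9 moves: (4,1) → (3,1) → (3,2) → (3,3) → (3,4) → (2,4) → (1,4) → (1,3) → (1,2) → (2,2).
The no-revisit rule (legs can't share cells) pushes the minimum above the 7-move bound; an exhaustive check rules out every length from 7 to 8, leaving 9 as the minimum.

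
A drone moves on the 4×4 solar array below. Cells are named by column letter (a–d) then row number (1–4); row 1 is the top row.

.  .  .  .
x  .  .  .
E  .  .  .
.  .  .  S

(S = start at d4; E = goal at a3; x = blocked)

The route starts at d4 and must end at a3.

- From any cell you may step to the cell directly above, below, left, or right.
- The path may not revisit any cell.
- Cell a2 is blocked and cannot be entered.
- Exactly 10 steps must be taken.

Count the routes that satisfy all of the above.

16

Need simple routes of exactly 10 moves from d4 to a3 (Manhattan distance 4, so 3 moves are spent on a detour and 3 undoing it).
Branch systematically from the start, pruning whenever the remaining move budget drops below the Manhattan distance to a3 or differs from it in parity. Grouping the completions by first move — via d3: 10; via c4: 6 — and summing: 10 + 6 = 16.
That gives 16 routes.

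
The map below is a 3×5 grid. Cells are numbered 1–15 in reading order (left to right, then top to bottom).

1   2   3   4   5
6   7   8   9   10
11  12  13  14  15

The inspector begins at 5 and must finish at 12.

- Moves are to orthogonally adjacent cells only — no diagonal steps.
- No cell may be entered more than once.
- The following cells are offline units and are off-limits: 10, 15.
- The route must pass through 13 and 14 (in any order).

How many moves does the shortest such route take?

5

Any route passes through 13 and 14 in some order between 5 and 12. Summing Manhattan distances along each leg and taking the cheapest ordering (5 → 14 → 13 → 12) gives a lower bound of 3 + 1 + 1 = 5 moves.
A route of 5 moves achieves this: 5 → 4 → 9 → 14 → 13 → 12.
Since 5 matches the lower bound, it is optimal.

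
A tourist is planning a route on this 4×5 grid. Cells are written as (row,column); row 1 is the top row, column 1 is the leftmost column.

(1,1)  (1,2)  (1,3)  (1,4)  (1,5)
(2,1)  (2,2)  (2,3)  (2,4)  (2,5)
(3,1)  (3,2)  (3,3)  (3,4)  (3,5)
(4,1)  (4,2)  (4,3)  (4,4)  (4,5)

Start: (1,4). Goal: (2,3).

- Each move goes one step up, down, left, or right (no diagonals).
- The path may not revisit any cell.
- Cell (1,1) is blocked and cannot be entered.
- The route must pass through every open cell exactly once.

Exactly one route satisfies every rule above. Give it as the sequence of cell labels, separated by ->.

Need to visit all 19 open cells exactly once, starting at (1,4) and ending at (2,3).
Cell (4,5) has only two open neighbours ((3,5) and (4,4)), so the path must pass straight through it: one of those is the cell it's entered from and the other is where it exits.
Route from (1,4): right 1 to (1,5), down 1 to (2,5), left 1 to (2,4), down 1 to (3,4), right 1 to (3,5), down 1 to (4,5), left 2 to (4,3), up 1 to (3,3), left 1 to (3,2), down 1 to (4,2), left 1 to (4,1), up 2 to (2,1), right 1 to (2,2), up 1 to (1,2), right 1 to (1,3), down 1 to (2,3) — 18 moves in all.
Check: all 19 open cells covered.

(1,4) -> (1,5) -> (2,5) -> (2,4) -> (3,4) -> (3,5) -> (4,5) -> (4,4) -> (4,3) -> (3,3) -> (3,2) -> (4,2) -> (4,1) -> (3,1) -> (2,1) -> (2,2) -> (1,2) -> (1,3) -> (2,3)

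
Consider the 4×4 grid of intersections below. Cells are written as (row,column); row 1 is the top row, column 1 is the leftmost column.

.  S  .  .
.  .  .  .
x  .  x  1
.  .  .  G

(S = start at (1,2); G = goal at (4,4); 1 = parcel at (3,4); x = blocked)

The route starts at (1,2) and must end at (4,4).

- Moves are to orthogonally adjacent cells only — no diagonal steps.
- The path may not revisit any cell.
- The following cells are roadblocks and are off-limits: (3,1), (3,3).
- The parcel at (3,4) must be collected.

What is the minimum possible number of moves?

Any route passes through (3,4) somewhere between (1,2) and (4,4). Summing Manhattan distances along the two legs ((1,2) → (3,4) → (4,4)) gives a lower bound of 4 + 1 = 5 moves.
A route of 5 moves achieves this: (1,2) → (2,2) → (2,3) → (2,4) → (3,4) → (4,4).
Since 5 matches the lower bound, it is optimal.

5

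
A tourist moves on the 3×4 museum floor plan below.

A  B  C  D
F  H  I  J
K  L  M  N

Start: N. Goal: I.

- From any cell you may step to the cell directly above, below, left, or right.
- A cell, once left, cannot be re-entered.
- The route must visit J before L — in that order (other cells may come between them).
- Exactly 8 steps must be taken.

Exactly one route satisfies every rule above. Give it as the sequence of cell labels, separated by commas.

N, J, D, C, B, H, L, M, I

The waypoints must appear in the order J, L, with no cell reused.
Route from N: 2× up (reaching D), 2× left (reaching B), 2× down (reaching L), right to M, up to I — 8 moves in all.
Check: order respected (J at step 1, L at step 6); 8 moves as required.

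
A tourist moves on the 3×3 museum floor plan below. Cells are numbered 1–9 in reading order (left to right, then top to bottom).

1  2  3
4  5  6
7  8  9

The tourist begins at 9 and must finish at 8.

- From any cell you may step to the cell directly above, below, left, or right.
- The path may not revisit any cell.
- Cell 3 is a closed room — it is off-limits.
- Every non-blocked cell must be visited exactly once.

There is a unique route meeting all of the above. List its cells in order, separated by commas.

Need to visit all 8 open cells exactly once, starting at 9 and ending at 8.
Cell 1 has only two open neighbours (4 and 2), so the path must pass straight through it: one of those is the cell it's entered from and the other is where it exits.
Route from 9: up to 6, left to 5, up to 2, left to 1, 2× down (reaching 7), right to 8 — 7 moves in all.
Check: all 8 open cells covered.

9, 6, 5, 2, 1, 4, 7, 8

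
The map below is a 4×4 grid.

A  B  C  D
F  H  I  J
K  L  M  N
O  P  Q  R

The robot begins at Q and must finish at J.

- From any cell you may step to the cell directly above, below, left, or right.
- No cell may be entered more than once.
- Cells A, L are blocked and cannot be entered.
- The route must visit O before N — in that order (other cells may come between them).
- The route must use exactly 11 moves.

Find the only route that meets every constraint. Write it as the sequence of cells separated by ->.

The waypoints must appear in the order O, N, with no cell reused.
Route from Q: 2× left (reaching O), 2× up (reaching F), right to H, up to B, right to C, 2× down (reaching M), right to N, up to J — 11 moves in all.
Check: order respected (O at step 2, N at step 10); 11 moves as required.

Q -> P -> O -> K -> F -> H -> B -> C -> I -> M -> N -> J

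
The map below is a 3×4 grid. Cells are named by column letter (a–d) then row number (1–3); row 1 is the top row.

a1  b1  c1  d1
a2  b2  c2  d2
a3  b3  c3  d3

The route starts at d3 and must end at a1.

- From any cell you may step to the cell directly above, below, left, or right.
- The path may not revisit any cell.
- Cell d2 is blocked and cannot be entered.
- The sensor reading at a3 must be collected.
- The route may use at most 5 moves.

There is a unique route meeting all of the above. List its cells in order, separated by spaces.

d3 c3 b3 a3 a2 a1

Any route must reach a3 and still end at a1 within 5 moves, so the order of the required stops is forced.
Route from d3: left 3 to a3, up 2 to a1 — 5 moves in all.
Check: all required cells visited; 5 ≤ 5 moves.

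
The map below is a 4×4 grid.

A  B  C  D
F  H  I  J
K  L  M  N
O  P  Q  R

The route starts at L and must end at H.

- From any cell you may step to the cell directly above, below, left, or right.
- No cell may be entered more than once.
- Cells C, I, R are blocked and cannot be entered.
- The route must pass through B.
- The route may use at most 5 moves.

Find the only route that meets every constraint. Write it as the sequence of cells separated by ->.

The budget equals the shortest possible length, so every move has to be on a shortest route through the required cells.
Route from L: left to K, 2× up (reaching A), right to B, down to H — 5 moves in all.
Check: all required cells visited; 5 ≤ 5 moves.

L -> K -> F -> A -> B -> H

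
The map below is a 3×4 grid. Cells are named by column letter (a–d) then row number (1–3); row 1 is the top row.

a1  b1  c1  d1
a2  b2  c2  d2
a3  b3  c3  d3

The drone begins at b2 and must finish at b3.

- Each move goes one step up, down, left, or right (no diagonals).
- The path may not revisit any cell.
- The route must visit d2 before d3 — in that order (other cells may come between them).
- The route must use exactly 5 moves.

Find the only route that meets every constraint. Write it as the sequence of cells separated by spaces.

The waypoints must appear in the order d2, d3, with no cell reused.
Route from b2: right 2 to d2, down 1 to d3, left 2 to b3 — 5 moves in all.
Check: order respected (d2 at step 2, d3 at step 3); 5 moves as required.

b2 c2 d2 d3 c3 b3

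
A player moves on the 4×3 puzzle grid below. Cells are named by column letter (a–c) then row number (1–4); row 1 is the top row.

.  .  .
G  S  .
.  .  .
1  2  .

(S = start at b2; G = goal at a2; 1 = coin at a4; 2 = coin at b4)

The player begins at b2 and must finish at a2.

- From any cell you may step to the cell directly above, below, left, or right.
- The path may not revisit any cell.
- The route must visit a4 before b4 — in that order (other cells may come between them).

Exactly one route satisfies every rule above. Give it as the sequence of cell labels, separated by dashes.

b2 - b3 - a3 - a4 - b4 - c4 - c3 - c2 - c1 - b1 - a1 - a2

The waypoints must appear in the order a4, b4, with no cell reused.
Route from b2: down 1 to b3, left 1 to a3, down 1 to a4, right 2 to c4, up 3 to c1, left 2 to a1, down 1 to a2 — 11 moves in all.
Check: order respected (1 at step 3, 2 at step 4).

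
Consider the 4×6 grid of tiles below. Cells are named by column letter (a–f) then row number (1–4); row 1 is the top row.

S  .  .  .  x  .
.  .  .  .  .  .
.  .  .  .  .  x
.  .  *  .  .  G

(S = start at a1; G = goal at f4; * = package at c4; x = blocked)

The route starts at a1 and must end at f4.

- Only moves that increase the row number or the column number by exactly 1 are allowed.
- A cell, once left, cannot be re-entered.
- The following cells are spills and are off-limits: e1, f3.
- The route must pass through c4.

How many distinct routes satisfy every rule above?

A right/down-only route from a1 to f4 makes exactly 3 down-moves and 5 right-moves in some order.
With no other constraints that would be C(8,3) = 56 routes.
Split at c4 and multiply the segment counts (each segment already excludes blocked cells): a1→c4: 10; c4→f4: 1; product = 10.
That gives 10 routes.

10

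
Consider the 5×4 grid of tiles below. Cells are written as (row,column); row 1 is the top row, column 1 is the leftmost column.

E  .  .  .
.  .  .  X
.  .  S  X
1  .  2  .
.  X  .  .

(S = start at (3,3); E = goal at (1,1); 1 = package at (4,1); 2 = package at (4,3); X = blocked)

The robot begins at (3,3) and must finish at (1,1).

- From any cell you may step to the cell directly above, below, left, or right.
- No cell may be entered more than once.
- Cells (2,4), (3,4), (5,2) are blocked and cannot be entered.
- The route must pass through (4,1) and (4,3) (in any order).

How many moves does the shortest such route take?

Any route passes through (4,1) and (4,3) in some order between (3,3) and (1,1). Summing Manhattan distances along each leg and taking the cheapest ordering ((3,3) → (4,3) → (4,1) → (1,1)) gives a lower bound of 1 + 2 + 3 = 6 moves.
A route of 6 moves achieves this: (3,3) → (4,3) → (4,2) → (4,1) → (3,1) → (2,1) → (1,1).
Since 6 matches the lower bound, it is optimal.

6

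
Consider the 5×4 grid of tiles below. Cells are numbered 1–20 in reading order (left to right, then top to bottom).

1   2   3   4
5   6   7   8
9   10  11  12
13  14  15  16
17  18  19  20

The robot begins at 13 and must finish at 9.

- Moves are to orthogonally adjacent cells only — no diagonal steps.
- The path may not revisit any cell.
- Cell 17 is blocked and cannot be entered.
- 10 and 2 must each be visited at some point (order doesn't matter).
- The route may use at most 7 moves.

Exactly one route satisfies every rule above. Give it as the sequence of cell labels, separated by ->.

The budget equals the shortest possible length, so every move has to be on a shortest route through the required cells.
Route from 13: right 1 to 14, up 3 to 2, left 1 to 1, down 2 to 9 — 7 moves in all.
Check: all required cells visited; 7 ≤ 7 moves.

13 -> 14 -> 10 -> 6 -> 2 -> 1 -> 5 -> 9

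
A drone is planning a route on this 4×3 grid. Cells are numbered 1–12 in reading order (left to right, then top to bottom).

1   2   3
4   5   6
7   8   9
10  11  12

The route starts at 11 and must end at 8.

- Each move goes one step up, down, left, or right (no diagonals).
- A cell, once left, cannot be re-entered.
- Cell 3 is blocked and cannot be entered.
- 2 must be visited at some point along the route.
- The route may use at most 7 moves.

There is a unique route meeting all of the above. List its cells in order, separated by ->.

Any route must reach 2 and still end at 8 within 7 moves, so the order of the required stops is forced.
Route from 11: left to 10, 3× up (reaching 1), right to 2, 2× down (reaching 8) — 7 moves in all.
Check: all required cells visited; 7 ≤ 7 moves.

11 -> 10 -> 7 -> 4 -> 1 -> 2 -> 5 -> 8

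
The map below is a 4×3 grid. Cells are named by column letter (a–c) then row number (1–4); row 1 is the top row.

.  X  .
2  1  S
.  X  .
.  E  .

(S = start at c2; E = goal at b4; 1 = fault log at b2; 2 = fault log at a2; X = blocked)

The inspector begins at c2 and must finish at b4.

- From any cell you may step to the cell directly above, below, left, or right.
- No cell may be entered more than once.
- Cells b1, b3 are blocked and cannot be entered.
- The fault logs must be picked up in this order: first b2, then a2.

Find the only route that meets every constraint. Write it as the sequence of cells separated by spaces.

The waypoints must appear in the order b2, a2, with no cell reused.
Route from c2: 2× left (reaching a2), 2× down (reaching a4), right to b4 — 5 moves in all.
Check: order respected (1 at step 1, 2 at step 2).

c2 b2 a2 a3 a4 b4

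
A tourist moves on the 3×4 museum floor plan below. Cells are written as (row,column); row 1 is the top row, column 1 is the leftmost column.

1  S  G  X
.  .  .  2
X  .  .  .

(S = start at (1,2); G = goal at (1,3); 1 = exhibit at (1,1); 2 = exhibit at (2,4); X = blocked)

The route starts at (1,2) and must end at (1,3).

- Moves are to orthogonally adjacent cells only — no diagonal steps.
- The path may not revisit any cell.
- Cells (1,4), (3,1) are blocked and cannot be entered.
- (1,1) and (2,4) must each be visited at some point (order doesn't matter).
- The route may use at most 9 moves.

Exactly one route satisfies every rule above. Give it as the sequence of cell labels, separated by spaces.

Any route must reach (1,1) and (2,4) and still end at (1,3) within 9 moves, so the order of the required stops is forced.
Route from (1,2): left 1 to (1,1), down 1 to (2,1), right 1 to (2,2), down 1 to (3,2), right 2 to (3,4), up 1 to (2,4), left 1 to (2,3), up 1 to (1,3) — 9 moves in all.
Check: all required cells visited; 9 ≤ 9 moves.

(1,2) (1,1) (2,1) (2,2) (3,2) (3,3) (3,4) (2,4) (2,3) (1,3)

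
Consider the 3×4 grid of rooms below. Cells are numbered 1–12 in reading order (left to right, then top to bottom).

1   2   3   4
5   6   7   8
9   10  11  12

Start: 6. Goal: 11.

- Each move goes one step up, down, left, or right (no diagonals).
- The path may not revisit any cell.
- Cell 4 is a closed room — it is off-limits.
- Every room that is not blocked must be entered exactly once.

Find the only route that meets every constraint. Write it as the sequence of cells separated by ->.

6 -> 10 -> 9 -> 5 -> 1 -> 2 -> 3 -> 7 -> 8 -> 12 -> 11

Need to visit all 11 open cells exactly once, starting at 6 and ending at 11.
Route from 6: down 1 to 10, left 1 to 9, up 2 to 1, right 2 to 3, down 1 to 7, right 1 to 8, down 1 to 12, left 1 to 11 — 10 moves in all.
Check: all 11 open cells covered.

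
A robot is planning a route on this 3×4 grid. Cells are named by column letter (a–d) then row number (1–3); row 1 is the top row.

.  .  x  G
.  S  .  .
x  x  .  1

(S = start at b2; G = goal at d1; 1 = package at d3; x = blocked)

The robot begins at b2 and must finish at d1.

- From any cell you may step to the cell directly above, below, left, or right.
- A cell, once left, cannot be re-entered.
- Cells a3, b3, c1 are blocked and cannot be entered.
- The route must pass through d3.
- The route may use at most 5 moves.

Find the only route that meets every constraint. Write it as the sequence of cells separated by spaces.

b2 c2 c3 d3 d2 d1

The 5-move cap with required stops at d3 leaves no slack for detours.
Route from b2: right 1 to c2, down 1 to c3, right 1 to d3, up 2 to d1 — 5 moves in all.
Check: all required cells visited; 5 ≤ 5 moves.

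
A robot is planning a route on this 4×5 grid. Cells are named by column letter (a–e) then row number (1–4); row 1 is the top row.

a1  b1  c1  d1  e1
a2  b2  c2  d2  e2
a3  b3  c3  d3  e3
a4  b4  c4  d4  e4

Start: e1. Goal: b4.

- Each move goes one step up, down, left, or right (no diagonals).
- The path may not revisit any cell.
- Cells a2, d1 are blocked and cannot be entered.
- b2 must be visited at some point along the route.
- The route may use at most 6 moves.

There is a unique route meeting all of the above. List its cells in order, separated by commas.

The budget equals the shortest possible length, so every move has to be on a shortest route through the required cells.
Route from e1: down 1 to e2, left 3 to b2, down 2 to b4 — 6 moves in all.
Check: all required cells visited; 6 ≤ 6 moves.

e1, e2, d2, c2, b2, b3, b4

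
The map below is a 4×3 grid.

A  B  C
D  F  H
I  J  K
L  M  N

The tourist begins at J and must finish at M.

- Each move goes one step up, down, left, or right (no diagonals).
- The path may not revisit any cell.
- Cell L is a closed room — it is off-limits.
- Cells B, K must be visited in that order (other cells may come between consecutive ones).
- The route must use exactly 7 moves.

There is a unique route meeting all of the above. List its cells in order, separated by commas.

J, F, B, C, H, K, N, M

The waypoints must appear in the order B, K, with no cell reused.
Route from J: up 2 to B, right 1 to C, down 3 to N, left 1 to M — 7 moves in all.
Check: order respected (B at step 2, K at step 5); 7 moves as required.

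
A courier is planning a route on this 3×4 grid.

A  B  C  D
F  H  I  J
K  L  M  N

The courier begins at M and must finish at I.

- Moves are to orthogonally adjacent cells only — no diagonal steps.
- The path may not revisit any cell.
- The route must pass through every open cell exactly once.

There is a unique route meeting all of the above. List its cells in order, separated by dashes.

Need to visit all 12 open cells exactly once, starting at M and ending at I.
Cell N has only two open neighbours (J and M), so the path must pass straight through it: one of those is the cell it's entered from and the other is where it exits.
Route from M: right to N, 2× up (reaching D), 3× left (reaching A), 2× down (reaching K), right to L, up to H, right to I — 11 moves in all.
Check: all 12 open cells covered.

M - N - J - D - C - B - A - F - K - L - H - I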